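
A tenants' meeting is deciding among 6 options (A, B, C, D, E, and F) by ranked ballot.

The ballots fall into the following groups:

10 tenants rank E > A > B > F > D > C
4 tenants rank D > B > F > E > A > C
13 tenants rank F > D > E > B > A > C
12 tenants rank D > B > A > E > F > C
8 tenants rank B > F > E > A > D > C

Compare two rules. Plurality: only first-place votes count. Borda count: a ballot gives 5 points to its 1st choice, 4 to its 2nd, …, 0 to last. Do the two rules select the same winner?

No

Plurality first-place counts: A 0, B 8, C 0, D 16, E 10, F 13 → D.
Borda totals: A 109, B 160, C 0, D 150, E 145, F 141 → B.
The two rules disagree: plurality picks D, Borda picks B.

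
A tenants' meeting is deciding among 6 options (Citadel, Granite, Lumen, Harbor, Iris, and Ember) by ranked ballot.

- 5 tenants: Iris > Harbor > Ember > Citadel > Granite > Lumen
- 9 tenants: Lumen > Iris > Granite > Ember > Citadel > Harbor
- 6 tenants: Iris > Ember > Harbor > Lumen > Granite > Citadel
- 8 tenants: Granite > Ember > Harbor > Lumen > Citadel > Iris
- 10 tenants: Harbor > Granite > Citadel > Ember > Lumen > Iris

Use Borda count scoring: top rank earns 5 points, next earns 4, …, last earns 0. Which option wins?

Granite

Borda scores:
  Citadel: 5·2 + 9·1 + 6·0 + 8·1 + 10·3 = 57
  Granite: 5·1 + 9·3 + 6·1 + 8·5 + 10·4 = 118
  Lumen: 5·0 + 9·5 + 6·2 + 8·2 + 10·1 = 83
  Harbor: 5·4 + 9·0 + 6·3 + 8·3 + 10·5 = 112
  Iris: 5·5 + 9·4 + 6·5 + 8·0 + 10·0 = 91
  Ember: 5·3 + 9·2 + 6·4 + 8·4 + 10·2 = 109
Granite has the highest total.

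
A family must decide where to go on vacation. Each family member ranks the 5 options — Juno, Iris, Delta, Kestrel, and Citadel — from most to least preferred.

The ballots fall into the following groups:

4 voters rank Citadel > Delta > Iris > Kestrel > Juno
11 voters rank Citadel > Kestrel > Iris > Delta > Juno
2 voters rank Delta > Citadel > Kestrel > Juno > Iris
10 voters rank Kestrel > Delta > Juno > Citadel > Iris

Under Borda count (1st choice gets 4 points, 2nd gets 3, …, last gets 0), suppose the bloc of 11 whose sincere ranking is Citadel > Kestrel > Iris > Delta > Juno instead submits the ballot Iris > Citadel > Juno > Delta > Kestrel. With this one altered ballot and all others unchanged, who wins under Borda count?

Borda totals with the altered ballot: Juno 44, Iris 52, Delta 61, Kestrel 48, Citadel 65.
The switch changes the winner from Kestrel to Citadel.

Citadel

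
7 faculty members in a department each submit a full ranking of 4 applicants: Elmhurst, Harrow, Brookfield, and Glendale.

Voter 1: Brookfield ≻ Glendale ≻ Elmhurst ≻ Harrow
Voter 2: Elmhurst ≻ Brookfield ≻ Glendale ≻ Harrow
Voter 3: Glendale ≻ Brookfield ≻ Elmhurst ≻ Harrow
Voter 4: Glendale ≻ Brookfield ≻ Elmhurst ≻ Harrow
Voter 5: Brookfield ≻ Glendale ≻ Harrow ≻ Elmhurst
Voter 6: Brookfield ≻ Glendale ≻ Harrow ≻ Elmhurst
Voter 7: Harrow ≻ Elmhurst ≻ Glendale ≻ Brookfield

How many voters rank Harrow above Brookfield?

1

Ballots ranking Harrow above Brookfield: 1.
Ballots ranking Brookfield above Harrow: 6.
So 1 of 7 voters prefer Harrow to Brookfield.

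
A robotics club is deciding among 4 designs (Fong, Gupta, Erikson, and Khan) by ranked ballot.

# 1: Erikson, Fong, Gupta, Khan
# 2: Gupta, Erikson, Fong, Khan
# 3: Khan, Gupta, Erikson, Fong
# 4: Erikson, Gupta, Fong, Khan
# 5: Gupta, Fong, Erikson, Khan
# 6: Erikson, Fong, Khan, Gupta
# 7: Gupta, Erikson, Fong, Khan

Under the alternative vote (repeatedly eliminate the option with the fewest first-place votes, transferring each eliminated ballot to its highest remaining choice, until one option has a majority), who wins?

Gupta

Round 1: Gupta 3, Erikson 3, Khan 1, Fong 0. Fong has the fewest and is eliminated.
Round 2: Gupta 3, Erikson 3, Khan 1. Khan has the fewest and is eliminated.
Round 3: Gupta 4, Erikson 3. Gupta has a majority.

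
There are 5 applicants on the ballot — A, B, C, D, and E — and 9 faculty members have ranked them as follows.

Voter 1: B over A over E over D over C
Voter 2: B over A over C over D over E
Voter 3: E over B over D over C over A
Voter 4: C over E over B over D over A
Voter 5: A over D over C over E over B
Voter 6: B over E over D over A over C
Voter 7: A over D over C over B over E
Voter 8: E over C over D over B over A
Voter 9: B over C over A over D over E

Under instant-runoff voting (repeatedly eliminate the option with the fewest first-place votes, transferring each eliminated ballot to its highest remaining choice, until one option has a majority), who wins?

Round 1: B 4, A 2, E 2, C 1, D 0. D has the fewest and is eliminated.
Round 2: B 4, A 2, E 2, C 1. C has the fewest and is eliminated.
Round 3: B 4, E 3, A 2. A has the fewest and is eliminated.
Round 4: B 5, E 4. B has a majority.

B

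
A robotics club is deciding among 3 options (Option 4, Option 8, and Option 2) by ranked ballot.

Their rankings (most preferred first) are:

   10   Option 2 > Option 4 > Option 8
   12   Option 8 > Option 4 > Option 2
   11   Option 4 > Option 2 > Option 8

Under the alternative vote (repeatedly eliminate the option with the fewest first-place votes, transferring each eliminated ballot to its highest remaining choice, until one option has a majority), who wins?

Round 1: Option 8 12, Option 4 11, Option 2 10. Option 2 has the fewest and is eliminated.
Round 2: Option 4 21, Option 8 12. Option 4 has a majority.

Option 4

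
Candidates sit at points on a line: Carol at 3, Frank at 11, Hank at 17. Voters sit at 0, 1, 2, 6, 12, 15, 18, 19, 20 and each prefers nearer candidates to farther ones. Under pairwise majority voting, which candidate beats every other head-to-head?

Frank

With single-peaked preferences on a line, the Condorcet winner is the candidate closest to the median voter.
The median voter (position 12) is closest to Frank at 11.
Check: Frank vs Carol — voters closer to Frank: 5 of 9.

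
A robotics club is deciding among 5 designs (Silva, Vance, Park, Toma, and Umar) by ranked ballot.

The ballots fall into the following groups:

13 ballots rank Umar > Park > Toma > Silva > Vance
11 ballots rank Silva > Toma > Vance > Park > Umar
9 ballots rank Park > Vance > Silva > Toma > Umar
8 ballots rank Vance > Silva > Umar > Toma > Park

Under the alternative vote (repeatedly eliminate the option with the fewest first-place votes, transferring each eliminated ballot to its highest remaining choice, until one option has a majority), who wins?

Silva

Round 1: Umar 13, Silva 11, Park 9, Vance 8, Toma 0. Toma has the fewest and is eliminated.
Round 2: Umar 13, Silva 11, Park 9, Vance 8. Vance has the fewest and is eliminated.
Round 3: Silva 19, Umar 13, Park 9. Park has the fewest and is eliminated.
Round 4: Silva 28, Umar 13. Silva has a majority.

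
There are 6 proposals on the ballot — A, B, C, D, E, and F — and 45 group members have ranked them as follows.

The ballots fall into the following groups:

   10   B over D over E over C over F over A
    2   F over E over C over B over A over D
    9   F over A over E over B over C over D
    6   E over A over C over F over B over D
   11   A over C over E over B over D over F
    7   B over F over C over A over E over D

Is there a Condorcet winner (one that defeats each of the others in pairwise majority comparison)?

No

Head-to-head results (45 voters total):
A vs B: A wins 26–19.
A vs C: A wins 26–19.
A vs D: A wins 35–10.
A vs E: A wins 27–18.
A vs F: F wins 28–17.
B vs C: B wins 26–19.
B vs D: B wins 45–0.
B vs E: E wins 28–17.
B vs F: B wins 28–17.
C vs D: C wins 35–10.
C vs E: E wins 27–18.
C vs F: C wins 27–18.
D vs E: E wins 35–10.
D vs F: F wins 24–21.
E vs F: E wins 27–18.
No candidate beats all others: A beats B beats F beats A, a majority cycle.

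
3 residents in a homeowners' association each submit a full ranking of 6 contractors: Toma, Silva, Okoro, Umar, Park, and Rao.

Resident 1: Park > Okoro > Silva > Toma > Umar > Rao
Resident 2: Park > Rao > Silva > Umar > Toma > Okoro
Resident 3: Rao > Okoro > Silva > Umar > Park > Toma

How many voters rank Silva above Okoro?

Ballots ranking Silva above Okoro: 1.
Ballots ranking Okoro above Silva: 2.
So 1 of 3 voters prefer Silva to Okoro.

1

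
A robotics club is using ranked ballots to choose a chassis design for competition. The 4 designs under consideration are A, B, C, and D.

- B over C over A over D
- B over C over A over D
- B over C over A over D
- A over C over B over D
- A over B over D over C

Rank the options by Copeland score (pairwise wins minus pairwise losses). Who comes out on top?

B

Pairwise results:
  A vs B: B wins 3–2.
  A vs C: C wins 3–2.
  A vs D: A wins 5–0.
  B vs C: B wins 4–1.
  B vs D: B wins 5–0.
  C vs D: C wins 4–1.
Copeland scores (wins − losses):
  A: 1 − 2 = -1
  B: 3 − 0 = 3
  C: 2 − 1 = 1
  D: 0 − 3 = -3
B has the best Copeland score.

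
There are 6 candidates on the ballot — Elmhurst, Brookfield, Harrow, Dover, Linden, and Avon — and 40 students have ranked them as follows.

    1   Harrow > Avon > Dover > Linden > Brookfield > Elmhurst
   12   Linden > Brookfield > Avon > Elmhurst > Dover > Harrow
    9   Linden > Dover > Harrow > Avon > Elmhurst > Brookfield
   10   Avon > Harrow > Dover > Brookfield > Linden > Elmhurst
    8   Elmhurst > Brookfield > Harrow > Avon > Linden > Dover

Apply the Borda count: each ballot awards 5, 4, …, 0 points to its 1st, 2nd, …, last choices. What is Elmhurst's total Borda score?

73

Borda scores:
  Elmhurst: 0 + 12·2 + 9·1 + 10·0 + 8·5 = 73
  Brookfield: 1 + 12·4 + 9·0 + 10·2 + 8·4 = 101
  Harrow: 5 + 12·0 + 9·3 + 10·4 + 8·3 = 96
  Dover: 3 + 12·1 + 9·4 + 10·3 + 8·0 = 81
  Linden: 2 + 12·5 + 9·5 + 10·1 + 8·1 = 125
  Avon: 4 + 12·3 + 9·2 + 10·5 + 8·2 = 124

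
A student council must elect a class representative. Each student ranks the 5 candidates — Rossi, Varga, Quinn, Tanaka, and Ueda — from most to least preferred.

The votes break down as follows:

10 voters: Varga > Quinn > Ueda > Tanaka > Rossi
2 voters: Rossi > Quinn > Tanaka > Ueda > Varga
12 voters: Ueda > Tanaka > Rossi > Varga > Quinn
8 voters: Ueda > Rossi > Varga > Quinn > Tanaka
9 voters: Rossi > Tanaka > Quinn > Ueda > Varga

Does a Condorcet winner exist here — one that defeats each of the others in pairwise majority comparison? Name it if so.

No Condorcet winner

Head-to-head results (41 voters total):
Rossi vs Varga: Rossi wins 31–10.
Rossi vs Quinn: Rossi wins 31–10.
Rossi vs Tanaka: Tanaka wins 22–19.
Rossi vs Ueda: Ueda wins 30–11.
Varga vs Quinn: Varga wins 30–11.
Varga vs Tanaka: Tanaka wins 23–18.
Varga vs Ueda: Ueda wins 31–10.
Quinn vs Tanaka: Tanaka wins 21–20.
Quinn vs Ueda: Quinn wins 21–20.
Tanaka vs Ueda: Ueda wins 30–11.
No candidate beats all others: Rossi beats Quinn beats Ueda beats Rossi, a majority cycle.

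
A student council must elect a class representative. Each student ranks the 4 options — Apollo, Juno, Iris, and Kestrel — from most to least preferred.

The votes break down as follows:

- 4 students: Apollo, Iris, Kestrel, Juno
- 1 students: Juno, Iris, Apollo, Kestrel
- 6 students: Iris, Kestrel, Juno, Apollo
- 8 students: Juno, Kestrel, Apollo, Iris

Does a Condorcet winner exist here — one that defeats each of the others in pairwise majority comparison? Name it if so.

Head-to-head results (19 voters total):
Apollo vs Juno: Juno wins 15–4.
Apollo vs Iris: Apollo wins 12–7.
Apollo vs Kestrel: Kestrel wins 14–5.
Juno vs Iris: Iris wins 10–9.
Juno vs Kestrel: Kestrel wins 10–9.
Iris vs Kestrel: Iris wins 11–8.
No candidate beats all others: Apollo beats Iris beats Juno beats Apollo, a majority cycle.

There is no Condorcet winner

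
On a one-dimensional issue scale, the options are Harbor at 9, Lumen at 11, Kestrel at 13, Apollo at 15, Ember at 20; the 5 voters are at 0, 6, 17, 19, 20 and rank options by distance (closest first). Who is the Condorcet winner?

Apollo

With single-peaked preferences on a line, the Condorcet winner is the candidate closest to the median voter.
The median voter (position 17) is closest to Apollo at 15.
Check: Apollo vs Harbor — voters closer to Apollo: 3 of 5.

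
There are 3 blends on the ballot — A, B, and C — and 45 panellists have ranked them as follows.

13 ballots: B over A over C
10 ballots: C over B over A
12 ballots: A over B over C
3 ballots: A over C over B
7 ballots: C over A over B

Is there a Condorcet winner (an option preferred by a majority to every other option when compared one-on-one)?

Yes

Head-to-head results (45 voters total):
A vs B: B wins 23–22.
A vs C: A wins 28–17.
B vs C: B wins 25–20.
B beats each rival — A (23–22), C (25–20) — so B is the Condorcet winner.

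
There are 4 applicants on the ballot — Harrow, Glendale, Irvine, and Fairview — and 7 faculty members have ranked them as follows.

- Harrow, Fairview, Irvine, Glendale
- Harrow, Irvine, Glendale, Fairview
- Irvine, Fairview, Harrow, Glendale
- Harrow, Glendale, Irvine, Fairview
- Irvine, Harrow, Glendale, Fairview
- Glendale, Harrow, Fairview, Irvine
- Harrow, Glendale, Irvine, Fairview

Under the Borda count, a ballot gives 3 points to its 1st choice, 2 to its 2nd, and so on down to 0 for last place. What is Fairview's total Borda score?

Borda scores:
  Harrow: 3 + 3 + 1 + 3 + 2 + 2 + 3 = 17
  Glendale: 0 + 1 + 0 + 2 + 1 + 3 + 2 = 9
  Irvine: 1 + 2 + 3 + 1 + 3 + 0 + 1 = 11
  Fairview: 2 + 0 + 2 + 0 + 0 + 1 + 0 = 5

5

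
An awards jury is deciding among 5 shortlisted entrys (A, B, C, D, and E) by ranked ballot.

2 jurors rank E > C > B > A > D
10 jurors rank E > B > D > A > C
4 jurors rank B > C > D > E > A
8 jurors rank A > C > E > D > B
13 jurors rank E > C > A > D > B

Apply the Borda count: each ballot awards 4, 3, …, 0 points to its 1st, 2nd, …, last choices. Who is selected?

E

Borda scores:
  A: 2·1 + 10·1 + 4·0 + 8·4 + 13·2 = 70
  B: 2·2 + 10·3 + 4·4 + 8·0 + 13·0 = 50
  C: 2·3 + 10·0 + 4·3 + 8·3 + 13·3 = 81
  D: 2·0 + 10·2 + 4·2 + 8·1 + 13·1 = 49
  E: 2·4 + 10·4 + 4·1 + 8·2 + 13·4 = 120
E has the highest total.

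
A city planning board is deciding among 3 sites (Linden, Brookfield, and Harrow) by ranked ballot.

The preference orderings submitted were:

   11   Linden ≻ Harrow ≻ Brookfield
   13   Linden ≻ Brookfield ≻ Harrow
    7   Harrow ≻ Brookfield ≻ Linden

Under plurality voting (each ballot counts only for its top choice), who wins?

First-place vote totals:
  Linden: 24
  Brookfield: 0
  Harrow: 7
Linden has the most first-place votes.

Linden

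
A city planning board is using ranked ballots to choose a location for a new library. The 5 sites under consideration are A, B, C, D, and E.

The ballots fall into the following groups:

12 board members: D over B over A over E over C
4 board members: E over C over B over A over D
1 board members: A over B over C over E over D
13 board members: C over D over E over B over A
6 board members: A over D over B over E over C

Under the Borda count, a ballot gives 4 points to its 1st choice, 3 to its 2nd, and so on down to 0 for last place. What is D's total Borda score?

Borda scores:
  A: 12·2 + 4·1 + 4 + 13·0 + 6·4 = 56
  B: 12·3 + 4·2 + 3 + 13·1 + 6·2 = 72
  C: 12·0 + 4·3 + 2 + 13·4 + 6·0 = 66
  D: 12·4 + 4·0 + 0 + 13·3 + 6·3 = 105
  E: 12·1 + 4·4 + 1 + 13·2 + 6·1 = 61

105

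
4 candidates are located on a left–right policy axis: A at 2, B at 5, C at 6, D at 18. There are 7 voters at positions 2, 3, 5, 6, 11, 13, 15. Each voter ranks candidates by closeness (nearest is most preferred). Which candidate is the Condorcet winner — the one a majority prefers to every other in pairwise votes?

With single-peaked preferences on a line, the Condorcet winner is the candidate closest to the median voter.
The median voter (position 6) is closest to C at 6.
Check: C vs B — voters closer to C: 4 of 7.

C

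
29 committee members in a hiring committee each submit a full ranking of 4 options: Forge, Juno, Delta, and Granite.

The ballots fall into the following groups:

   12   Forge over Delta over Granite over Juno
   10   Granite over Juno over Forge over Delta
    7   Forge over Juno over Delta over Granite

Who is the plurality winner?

First-place vote totals:
  Forge: 19
  Juno: 0
  Delta: 0
  Granite: 10
Forge has the most first-place votes.

Forge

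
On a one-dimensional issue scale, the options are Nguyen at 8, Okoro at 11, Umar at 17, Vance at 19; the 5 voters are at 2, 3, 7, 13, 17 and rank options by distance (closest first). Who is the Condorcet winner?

With single-peaked preferences on a line, the Condorcet winner is the candidate closest to the median voter.
The median voter (position 7) is closest to Nguyen at 8.
Check: Nguyen vs Vance — voters closer to Nguyen: 4 of 5.

Nguyen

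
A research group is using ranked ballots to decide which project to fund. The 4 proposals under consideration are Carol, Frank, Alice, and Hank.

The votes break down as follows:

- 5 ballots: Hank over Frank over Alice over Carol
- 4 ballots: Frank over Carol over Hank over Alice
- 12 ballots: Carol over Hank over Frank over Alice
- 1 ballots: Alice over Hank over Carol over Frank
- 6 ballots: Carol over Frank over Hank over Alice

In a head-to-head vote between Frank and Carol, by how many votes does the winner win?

10

Ballots ranking Frank above Carol: 5+4 = 9.
Ballots ranking Carol above Frank: 12+1+6 = 19.
Carol wins 19–9, a margin of 10.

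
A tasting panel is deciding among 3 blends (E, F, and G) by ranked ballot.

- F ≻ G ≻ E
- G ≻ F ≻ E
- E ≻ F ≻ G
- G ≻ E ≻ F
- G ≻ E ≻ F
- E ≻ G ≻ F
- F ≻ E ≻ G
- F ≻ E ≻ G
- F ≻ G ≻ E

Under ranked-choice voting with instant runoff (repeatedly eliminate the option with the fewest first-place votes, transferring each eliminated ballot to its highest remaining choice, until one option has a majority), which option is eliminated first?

E

Round 1: F 4, G 3, E 2. E has the fewest and is eliminated.
Round 2: F 5, G 4. F has a majority.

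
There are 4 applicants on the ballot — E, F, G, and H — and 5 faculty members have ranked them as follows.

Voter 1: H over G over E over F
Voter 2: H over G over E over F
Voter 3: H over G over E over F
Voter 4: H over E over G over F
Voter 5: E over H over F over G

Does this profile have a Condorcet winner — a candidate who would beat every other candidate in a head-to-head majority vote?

Yes

Head-to-head results (5 voters total):
E vs F: E wins 5–0.
E vs G: G wins 3–2.
E vs H: H wins 4–1.
F vs G: G wins 4–1.
F vs H: H wins 5–0.
G vs H: H wins 5–0.
H beats each rival — E (4–1), F (5–0), G (5–0) — so H is the Condorcet winner.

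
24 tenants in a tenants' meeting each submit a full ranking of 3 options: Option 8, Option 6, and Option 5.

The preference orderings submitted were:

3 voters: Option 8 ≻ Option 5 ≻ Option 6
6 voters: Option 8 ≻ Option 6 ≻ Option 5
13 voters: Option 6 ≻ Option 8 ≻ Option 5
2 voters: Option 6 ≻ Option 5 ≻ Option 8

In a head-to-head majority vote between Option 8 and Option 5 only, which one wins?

Ballots ranking Option 8 above Option 5: 3+6+13 = 22.
Ballots ranking Option 5 above Option 8: 2.
Option 8 wins the head-to-head, 22–2.

Option 8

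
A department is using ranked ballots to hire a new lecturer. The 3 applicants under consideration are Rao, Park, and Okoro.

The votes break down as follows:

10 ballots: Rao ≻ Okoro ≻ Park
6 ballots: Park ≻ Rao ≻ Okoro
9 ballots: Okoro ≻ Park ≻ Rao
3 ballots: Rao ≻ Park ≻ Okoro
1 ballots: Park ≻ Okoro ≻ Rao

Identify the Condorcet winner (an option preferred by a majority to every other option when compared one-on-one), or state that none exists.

None — there is no Condorcet winner

Head-to-head results (29 voters total):
Rao vs Park: Park wins 16–13.
Rao vs Okoro: Rao wins 19–10.
Park vs Okoro: Okoro wins 19–10.
No candidate beats all others: Rao beats Okoro beats Park beats Rao, a majority cycle.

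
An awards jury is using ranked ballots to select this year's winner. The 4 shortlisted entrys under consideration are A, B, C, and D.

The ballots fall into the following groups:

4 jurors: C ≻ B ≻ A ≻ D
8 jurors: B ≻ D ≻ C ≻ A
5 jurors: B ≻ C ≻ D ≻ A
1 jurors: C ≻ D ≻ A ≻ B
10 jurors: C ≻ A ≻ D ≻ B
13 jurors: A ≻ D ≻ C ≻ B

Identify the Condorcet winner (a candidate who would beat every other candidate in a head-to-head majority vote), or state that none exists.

Head-to-head results (41 voters total):
A vs B: A wins 24–17.
A vs C: C wins 28–13.
A vs D: A wins 27–14.
B vs C: C wins 28–13.
B vs D: D wins 24–17.
C vs D: D wins 21–20.
No candidate beats all others: A beats D beats C beats A, a majority cycle.

None — there is no Condorcet winner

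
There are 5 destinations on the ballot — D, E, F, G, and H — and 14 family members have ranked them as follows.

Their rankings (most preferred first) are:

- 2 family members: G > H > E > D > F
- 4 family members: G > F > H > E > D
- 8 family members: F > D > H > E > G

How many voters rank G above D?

6

Ballots ranking G above D: 2+4 = 6.
Ballots ranking D above G: 8.
So 6 of 14 voters prefer G to D.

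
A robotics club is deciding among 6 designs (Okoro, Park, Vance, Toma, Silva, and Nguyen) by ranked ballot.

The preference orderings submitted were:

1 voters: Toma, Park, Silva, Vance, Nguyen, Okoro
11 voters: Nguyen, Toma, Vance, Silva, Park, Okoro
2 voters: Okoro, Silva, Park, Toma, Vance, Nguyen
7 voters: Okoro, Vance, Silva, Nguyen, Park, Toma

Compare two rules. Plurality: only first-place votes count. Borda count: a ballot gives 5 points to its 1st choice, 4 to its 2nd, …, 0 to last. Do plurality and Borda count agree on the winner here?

Plurality first-place counts: Okoro 9, Park 0, Vance 0, Toma 1, Silva 0, Nguyen 11 → Nguyen.
Borda totals: Okoro 45, Park 28, Vance 65, Toma 53, Silva 54, Nguyen 70 → Nguyen.
The two rules agree on Nguyen.

Yes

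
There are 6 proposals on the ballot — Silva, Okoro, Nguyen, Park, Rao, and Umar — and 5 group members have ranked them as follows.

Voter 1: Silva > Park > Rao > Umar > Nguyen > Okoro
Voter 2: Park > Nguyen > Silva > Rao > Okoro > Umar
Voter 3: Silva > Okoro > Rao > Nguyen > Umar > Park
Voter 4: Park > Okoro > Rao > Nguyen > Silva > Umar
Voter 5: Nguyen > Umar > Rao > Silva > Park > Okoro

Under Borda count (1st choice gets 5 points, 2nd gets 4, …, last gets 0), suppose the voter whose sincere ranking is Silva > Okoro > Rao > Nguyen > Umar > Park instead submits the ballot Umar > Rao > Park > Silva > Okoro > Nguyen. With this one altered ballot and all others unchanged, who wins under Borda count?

Park

Borda totals with the altered ballot: Silva 13, Okoro 6, Nguyen 12, Park 18, Rao 15, Umar 11.
The switch changes the winner from Silva to Park.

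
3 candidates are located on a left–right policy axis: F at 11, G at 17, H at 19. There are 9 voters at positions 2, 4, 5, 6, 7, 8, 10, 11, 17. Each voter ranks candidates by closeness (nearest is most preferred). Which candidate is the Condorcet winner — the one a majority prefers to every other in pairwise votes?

F

With single-peaked preferences on a line, the Condorcet winner is the candidate closest to the median voter.
The median voter (position 7) is closest to F at 11.
Check: F vs G — voters closer to F: 8 of 9.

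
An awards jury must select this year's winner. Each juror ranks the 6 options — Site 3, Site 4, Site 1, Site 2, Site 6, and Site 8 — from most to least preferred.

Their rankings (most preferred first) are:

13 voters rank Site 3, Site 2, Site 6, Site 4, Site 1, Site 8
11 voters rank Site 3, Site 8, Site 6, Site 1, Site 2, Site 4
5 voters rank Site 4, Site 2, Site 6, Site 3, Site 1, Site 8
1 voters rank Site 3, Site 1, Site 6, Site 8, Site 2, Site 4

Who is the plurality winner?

First-place vote totals:
  Site 3: 25
  Site 4: 5
  Site 1: 0
  Site 2: 0
  Site 6: 0
  Site 8: 0
Site 3 has the most first-place votes.

Site 3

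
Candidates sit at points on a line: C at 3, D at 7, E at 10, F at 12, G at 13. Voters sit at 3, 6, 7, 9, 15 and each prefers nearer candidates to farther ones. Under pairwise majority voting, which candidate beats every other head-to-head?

With single-peaked preferences on a line, the Condorcet winner is the candidate closest to the median voter.
The median voter (position 7) is closest to D at 7.
Check: D vs E — voters closer to D: 3 of 5.

D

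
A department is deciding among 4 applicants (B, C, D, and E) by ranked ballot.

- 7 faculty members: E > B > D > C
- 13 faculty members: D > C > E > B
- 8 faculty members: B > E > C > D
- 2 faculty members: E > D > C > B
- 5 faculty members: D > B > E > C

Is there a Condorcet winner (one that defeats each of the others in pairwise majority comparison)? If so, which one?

Head-to-head results (35 voters total):
B vs C: B wins 20–15.
B vs D: D wins 20–15.
B vs E: E wins 22–13.
C vs D: D wins 27–8.
C vs E: E wins 22–13.
D vs E: D wins 18–17.
D beats each rival — B (20–15), C (27–8), E (18–17) — so D is the Condorcet winner.

D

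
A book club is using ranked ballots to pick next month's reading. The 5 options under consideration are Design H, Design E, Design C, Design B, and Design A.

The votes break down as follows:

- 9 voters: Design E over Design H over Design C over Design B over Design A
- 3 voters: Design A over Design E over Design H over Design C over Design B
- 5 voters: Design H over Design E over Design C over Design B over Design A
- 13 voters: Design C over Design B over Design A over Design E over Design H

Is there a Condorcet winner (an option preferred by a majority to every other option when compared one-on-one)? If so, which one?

Head-to-head results (30 voters total):
Design H vs Design E: Design E wins 25–5.
Design H vs Design C: Design H wins 17–13.
Design H vs Design B: Design H wins 17–13.
Design H vs Design A: Design A wins 16–14.
Design E vs Design C: Design E wins 17–13.
Design E vs Design B: Design E wins 17–13.
Design E vs Design A: Design A wins 16–14.
Design C vs Design B: Design C wins 30–0.
Design C vs Design A: Design C wins 27–3.
Design B vs Design A: Design B wins 27–3.
No candidate beats all others: Design H beats Design C beats Design A beats Design H, a majority cycle.

No Condorcet winner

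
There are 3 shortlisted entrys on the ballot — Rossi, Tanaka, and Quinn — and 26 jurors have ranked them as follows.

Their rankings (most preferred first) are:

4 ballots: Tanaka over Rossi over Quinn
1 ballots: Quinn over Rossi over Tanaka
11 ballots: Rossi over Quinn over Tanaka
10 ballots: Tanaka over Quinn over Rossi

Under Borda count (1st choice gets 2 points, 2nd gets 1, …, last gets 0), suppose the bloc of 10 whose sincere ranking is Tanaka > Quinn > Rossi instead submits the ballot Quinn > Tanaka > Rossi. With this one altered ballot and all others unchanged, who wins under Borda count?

Borda totals with the altered ballot: Rossi 27, Tanaka 18, Quinn 33.
The switch changes the winner from Tanaka to Quinn.

Quinn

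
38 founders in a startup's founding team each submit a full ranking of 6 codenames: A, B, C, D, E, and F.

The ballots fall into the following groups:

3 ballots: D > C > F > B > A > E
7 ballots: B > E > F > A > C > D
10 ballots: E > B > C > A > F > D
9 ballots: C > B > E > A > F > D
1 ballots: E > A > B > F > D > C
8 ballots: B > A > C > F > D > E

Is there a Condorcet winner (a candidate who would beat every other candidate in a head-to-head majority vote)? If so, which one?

Head-to-head results (38 voters total):
A vs B: B wins 37–1.
A vs C: C wins 22–16.
A vs D: A wins 35–3.
A vs E: E wins 27–11.
A vs F: A wins 28–10.
B vs C: B wins 26–12.
B vs D: B wins 35–3.
B vs E: B wins 27–11.
B vs F: B wins 35–3.
C vs D: C wins 34–4.
C vs E: C wins 20–18.
C vs F: C wins 30–8.
D vs E: E wins 27–11.
D vs F: F wins 35–3.
E vs F: E wins 27–11.
B beats each rival — A (37–1), C (26–12), D (35–3), E (27–11), F (35–3) — so B is the Condorcet winner.

B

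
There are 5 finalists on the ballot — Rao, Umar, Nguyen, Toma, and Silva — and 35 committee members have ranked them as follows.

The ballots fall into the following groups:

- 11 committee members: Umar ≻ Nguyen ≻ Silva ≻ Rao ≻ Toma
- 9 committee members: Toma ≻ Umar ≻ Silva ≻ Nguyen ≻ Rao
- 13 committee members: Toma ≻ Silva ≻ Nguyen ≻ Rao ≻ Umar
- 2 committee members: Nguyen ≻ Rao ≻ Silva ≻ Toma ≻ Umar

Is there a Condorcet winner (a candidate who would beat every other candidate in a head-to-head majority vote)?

Yes

Head-to-head results (35 voters total):
Rao vs Umar: Umar wins 20–15.
Rao vs Nguyen: Nguyen wins 35–0.
Rao vs Toma: Toma wins 22–13.
Rao vs Silva: Silva wins 33–2.
Umar vs Nguyen: Umar wins 20–15.
Umar vs Toma: Toma wins 24–11.
Umar vs Silva: Umar wins 20–15.
Nguyen vs Toma: Toma wins 22–13.
Nguyen vs Silva: Silva wins 22–13.
Toma vs Silva: Toma wins 22–13.
Toma beats each rival — Rao (22–13), Umar (24–11), Nguyen (22–13), Silva (22–13) — so Toma is the Condorcet winner.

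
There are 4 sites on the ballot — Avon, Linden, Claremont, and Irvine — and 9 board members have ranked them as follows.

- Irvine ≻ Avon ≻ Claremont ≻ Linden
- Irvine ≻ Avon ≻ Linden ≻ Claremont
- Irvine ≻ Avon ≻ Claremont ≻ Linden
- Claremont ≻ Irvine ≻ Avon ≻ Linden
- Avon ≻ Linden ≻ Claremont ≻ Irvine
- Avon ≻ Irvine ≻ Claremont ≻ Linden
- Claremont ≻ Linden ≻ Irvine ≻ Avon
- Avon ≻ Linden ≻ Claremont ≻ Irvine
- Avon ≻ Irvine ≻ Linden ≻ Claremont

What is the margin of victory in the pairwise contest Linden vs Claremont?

1

Ballots ranking Linden above Claremont: 4.
Ballots ranking Claremont above Linden: 5.
Claremont wins 5–4, a margin of 1.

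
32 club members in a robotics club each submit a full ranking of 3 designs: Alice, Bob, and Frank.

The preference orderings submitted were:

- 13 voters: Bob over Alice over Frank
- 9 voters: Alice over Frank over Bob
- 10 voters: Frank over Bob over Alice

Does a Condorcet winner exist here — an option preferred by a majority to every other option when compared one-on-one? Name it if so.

There is no Condorcet winner

Head-to-head results (32 voters total):
Alice vs Bob: Bob wins 23–9.
Alice vs Frank: Alice wins 22–10.
Bob vs Frank: Frank wins 19–13.
No candidate beats all others: Alice beats Frank beats Bob beats Alice, a majority cycle.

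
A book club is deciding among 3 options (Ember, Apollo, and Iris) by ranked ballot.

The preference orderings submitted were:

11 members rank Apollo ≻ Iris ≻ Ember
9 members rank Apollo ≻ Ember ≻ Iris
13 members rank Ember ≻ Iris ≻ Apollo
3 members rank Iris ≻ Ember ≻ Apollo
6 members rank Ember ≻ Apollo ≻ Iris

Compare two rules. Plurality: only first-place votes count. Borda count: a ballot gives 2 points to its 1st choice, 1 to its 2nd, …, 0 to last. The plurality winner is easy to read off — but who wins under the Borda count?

Plurality first-place counts: Ember 19, Apollo 20, Iris 3 → Apollo.
Borda totals: Ember 50, Apollo 46, Iris 30 → Ember.

Ember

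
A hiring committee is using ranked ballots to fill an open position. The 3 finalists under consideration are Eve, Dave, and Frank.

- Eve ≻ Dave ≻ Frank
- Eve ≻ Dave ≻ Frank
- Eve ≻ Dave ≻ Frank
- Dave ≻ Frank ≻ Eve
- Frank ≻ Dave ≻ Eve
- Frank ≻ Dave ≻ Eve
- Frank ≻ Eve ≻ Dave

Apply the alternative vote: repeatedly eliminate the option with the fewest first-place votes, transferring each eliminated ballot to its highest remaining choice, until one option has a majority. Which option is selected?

Frank

Round 1: Eve 3, Frank 3, Dave 1. Dave has the fewest and is eliminated.
Round 2: Frank 4, Eve 3. Frank has a majority.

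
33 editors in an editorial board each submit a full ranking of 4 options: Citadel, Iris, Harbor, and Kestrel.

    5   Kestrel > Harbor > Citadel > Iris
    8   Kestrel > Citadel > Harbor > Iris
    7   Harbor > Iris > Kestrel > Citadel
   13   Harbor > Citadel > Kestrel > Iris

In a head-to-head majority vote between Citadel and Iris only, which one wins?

Ballots ranking Citadel above Iris: 5+8+13 = 26.
Ballots ranking Iris above Citadel: 7.
Citadel wins the head-to-head, 26–7.

Citadel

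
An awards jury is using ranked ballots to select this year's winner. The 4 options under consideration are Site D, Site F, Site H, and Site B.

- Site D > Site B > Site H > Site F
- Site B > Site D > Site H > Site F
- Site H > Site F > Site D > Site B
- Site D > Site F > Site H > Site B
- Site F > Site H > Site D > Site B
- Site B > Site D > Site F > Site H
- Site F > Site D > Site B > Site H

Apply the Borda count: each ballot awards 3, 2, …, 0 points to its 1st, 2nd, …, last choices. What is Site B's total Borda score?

9

Borda scores:
  Site D: 3 + 2 + 1 + 3 + 1 + 2 + 2 = 14
  Site F: 0 + 0 + 2 + 2 + 3 + 1 + 3 = 11
  Site H: 1 + 1 + 3 + 1 + 2 + 0 + 0 = 8
  Site B: 2 + 3 + 0 + 0 + 0 + 3 + 1 = 9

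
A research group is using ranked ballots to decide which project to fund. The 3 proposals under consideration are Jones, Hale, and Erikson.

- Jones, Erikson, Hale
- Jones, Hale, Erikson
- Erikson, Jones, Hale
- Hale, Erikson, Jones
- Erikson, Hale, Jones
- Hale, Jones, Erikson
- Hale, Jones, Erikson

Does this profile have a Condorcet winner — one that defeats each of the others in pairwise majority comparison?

Yes

Head-to-head results (7 voters total):
Jones vs Hale: Hale wins 4–3.
Jones vs Erikson: Jones wins 4–3.
Hale vs Erikson: Hale wins 4–3.
Hale beats each rival — Jones (4–3), Erikson (4–3) — so Hale is the Condorcet winner.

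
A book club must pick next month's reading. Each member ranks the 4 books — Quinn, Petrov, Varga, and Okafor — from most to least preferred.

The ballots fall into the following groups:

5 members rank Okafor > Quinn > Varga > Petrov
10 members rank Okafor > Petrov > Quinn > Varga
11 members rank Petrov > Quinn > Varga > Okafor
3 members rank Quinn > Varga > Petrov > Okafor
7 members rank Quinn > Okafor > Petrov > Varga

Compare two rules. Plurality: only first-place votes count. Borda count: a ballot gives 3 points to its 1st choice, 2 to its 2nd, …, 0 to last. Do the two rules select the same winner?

Plurality first-place counts: Quinn 10, Petrov 11, Varga 0, Okafor 15 → Okafor.
Borda totals: Quinn 72, Petrov 63, Varga 22, Okafor 59 → Quinn.
The two rules disagree: plurality picks Okafor, Borda picks Quinn.

No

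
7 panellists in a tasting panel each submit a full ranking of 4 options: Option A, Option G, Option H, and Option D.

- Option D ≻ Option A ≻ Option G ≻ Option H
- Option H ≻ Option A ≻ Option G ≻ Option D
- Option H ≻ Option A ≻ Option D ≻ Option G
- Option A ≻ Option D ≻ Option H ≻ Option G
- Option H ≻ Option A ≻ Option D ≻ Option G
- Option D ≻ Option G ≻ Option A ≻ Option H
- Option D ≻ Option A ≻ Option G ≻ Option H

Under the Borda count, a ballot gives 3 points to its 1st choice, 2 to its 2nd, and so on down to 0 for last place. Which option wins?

Borda scores:
  Option A: 2 + 2 + 2 + 3 + 2 + 1 + 2 = 14
  Option G: 1 + 1 + 0 + 0 + 0 + 2 + 1 = 5
  Option H: 0 + 3 + 3 + 1 + 3 + 0 + 0 = 10
  Option D: 3 + 0 + 1 + 2 + 1 + 3 + 3 = 13
Option A has the highest total.

Option A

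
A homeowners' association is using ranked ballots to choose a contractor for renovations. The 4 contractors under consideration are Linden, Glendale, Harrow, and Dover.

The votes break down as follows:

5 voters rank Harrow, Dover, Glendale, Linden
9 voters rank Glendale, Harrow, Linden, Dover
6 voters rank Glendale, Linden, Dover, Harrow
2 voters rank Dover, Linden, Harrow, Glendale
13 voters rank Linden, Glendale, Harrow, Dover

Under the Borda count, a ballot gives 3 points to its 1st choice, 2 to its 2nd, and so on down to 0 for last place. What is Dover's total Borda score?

Borda scores:
  Linden: 5·0 + 9·1 + 6·2 + 2·2 + 13·3 = 64
  Glendale: 5·1 + 9·3 + 6·3 + 2·0 + 13·2 = 76
  Harrow: 5·3 + 9·2 + 6·0 + 2·1 + 13·1 = 48
  Dover: 5·2 + 9·0 + 6·1 + 2·3 + 13·0 = 22

22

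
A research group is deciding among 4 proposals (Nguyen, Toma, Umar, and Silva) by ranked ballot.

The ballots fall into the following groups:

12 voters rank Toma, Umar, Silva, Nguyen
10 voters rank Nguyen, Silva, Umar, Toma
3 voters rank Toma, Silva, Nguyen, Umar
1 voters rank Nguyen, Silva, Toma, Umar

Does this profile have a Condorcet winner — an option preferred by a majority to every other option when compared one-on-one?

Yes

Head-to-head results (26 voters total):
Nguyen vs Toma: Toma wins 15–11.
Nguyen vs Umar: Nguyen wins 14–12.
Nguyen vs Silva: Silva wins 15–11.
Toma vs Umar: Toma wins 16–10.
Toma vs Silva: Toma wins 15–11.
Umar vs Silva: Silva wins 14–12.
Toma beats each rival — Nguyen (15–11), Umar (16–10), Silva (15–11) — so Toma is the Condorcet winner.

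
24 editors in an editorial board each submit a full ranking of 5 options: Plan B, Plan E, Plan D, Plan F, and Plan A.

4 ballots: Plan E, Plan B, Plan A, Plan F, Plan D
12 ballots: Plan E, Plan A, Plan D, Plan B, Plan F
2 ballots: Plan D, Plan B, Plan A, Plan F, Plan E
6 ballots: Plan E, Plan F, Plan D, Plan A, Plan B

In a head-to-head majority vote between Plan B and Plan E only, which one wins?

Plan E

Ballots ranking Plan B above Plan E: 2.
Ballots ranking Plan E above Plan B: 4+12+6 = 22.
Plan E wins the head-to-head, 22–2.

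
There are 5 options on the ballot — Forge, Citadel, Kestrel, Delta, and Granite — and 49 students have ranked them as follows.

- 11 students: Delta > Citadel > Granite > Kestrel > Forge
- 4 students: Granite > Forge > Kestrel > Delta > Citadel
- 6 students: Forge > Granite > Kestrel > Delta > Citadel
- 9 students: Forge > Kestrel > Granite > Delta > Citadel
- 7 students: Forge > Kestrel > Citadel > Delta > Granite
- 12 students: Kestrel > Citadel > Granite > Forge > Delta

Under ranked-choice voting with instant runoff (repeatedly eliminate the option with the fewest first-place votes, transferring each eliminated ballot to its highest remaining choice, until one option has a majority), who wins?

Forge

Round 1: Forge 22, Kestrel 12, Delta 11, Granite 4, Citadel 0. Citadel has the fewest and is eliminated.
Round 2: Forge 22, Kestrel 12, Delta 11, Granite 4. Granite has the fewest and is eliminated.
Round 3: Forge 26, Kestrel 12, Delta 11. Forge has a majority.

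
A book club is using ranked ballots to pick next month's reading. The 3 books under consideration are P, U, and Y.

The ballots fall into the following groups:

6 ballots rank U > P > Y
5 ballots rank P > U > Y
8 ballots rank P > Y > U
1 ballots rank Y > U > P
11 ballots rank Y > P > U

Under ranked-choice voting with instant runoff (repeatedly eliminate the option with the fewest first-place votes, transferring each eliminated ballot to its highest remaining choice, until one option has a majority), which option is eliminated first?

U

Round 1: P 13, Y 12, U 6. U has the fewest and is eliminated.
Round 2: P 19, Y 12. P has a majority.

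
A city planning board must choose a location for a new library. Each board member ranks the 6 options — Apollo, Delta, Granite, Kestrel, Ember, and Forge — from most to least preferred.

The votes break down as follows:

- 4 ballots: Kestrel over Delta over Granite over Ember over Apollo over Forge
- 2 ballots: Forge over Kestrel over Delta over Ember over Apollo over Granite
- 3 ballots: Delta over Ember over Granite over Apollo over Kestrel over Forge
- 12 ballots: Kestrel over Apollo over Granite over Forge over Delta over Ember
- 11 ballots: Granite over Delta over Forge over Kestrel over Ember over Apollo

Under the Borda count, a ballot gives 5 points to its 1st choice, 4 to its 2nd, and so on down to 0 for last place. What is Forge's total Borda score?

67

Borda scores:
  Apollo: 4·1 + 2·1 + 3·2 + 12·4 + 11·0 = 60
  Delta: 4·4 + 2·3 + 3·5 + 12·1 + 11·4 = 93
  Granite: 4·3 + 2·0 + 3·3 + 12·3 + 11·5 = 112
  Kestrel: 4·5 + 2·4 + 3·1 + 12·5 + 11·2 = 113
  Ember: 4·2 + 2·2 + 3·4 + 12·0 + 11·1 = 35
  Forge: 4·0 + 2·5 + 3·0 + 12·2 + 11·3 = 67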